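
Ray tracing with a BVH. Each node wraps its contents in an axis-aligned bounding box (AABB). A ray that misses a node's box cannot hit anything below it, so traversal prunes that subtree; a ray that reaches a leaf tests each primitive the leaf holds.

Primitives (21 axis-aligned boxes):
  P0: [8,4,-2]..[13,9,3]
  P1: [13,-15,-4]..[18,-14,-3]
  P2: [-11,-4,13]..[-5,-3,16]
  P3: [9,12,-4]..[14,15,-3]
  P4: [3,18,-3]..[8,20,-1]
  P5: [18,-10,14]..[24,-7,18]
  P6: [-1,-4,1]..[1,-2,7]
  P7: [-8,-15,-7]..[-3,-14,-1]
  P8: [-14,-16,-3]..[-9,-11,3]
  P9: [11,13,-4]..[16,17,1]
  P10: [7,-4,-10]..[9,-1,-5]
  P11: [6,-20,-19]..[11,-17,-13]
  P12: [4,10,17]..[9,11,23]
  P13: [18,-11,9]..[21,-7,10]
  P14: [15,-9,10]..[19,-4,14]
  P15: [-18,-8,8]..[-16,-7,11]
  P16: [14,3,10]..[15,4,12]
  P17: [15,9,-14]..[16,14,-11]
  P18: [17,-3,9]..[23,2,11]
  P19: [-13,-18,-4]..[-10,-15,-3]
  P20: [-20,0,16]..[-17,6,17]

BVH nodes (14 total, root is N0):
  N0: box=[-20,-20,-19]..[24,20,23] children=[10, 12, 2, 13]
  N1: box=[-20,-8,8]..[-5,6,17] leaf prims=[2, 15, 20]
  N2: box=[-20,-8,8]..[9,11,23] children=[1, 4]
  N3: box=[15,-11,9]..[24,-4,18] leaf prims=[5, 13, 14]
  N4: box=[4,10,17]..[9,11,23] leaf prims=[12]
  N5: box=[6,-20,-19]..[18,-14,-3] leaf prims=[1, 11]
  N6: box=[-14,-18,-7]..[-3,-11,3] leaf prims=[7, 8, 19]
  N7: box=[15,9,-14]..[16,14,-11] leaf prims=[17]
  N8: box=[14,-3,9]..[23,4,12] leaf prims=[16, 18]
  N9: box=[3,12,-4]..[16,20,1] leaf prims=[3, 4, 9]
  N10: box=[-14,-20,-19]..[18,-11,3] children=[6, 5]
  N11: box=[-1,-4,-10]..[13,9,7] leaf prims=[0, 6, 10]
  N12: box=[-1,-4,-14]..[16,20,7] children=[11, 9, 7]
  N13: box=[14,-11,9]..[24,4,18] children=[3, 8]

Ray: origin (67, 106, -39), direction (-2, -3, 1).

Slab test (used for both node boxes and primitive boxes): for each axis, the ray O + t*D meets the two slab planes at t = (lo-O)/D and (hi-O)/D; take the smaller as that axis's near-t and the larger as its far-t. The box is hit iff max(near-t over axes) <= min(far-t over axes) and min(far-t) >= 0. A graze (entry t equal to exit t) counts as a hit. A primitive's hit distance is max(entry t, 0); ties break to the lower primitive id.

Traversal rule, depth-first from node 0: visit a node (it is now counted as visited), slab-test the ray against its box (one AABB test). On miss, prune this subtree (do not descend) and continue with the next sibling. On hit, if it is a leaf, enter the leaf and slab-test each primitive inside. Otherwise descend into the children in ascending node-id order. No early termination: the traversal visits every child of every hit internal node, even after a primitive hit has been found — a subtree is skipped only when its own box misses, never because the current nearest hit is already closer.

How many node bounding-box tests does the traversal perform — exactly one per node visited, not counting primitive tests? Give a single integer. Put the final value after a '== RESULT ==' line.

Walk:
N0 x:[43/2,87/2] y:[86/3,42] z:[20,62] -> hit [86/3,42], descend [2, 10, 12, 13]
  N2 x:[29,87/2] y:[95/3,38] z:[47,62] -> miss, prune
  N10 x:[49/2,81/2] y:[39,42] z:[20,42] -> hit [39,81/2], descend [5, 6]
    N5 x:[49/2,61/2] y:[40,42] z:[20,36] -> miss, prune
    N6 x:[35,81/2] y:[39,124/3] z:[32,42] -> hit [39,81/2] leaf, test {P7(miss), P8@t=39, P19(miss)}
  N12 x:[51/2,34] y:[86/3,110/3] z:[25,46] -> hit [86/3,34], descend [7, 9, 11]
    N7 x:[51/2,26] y:[92/3,97/3] z:[25,28] -> miss, prune
    N9 x:[51/2,32] y:[86/3,94/3] z:[35,40] -> miss, prune
    N11 x:[27,34] y:[97/3,110/3] z:[29,46] -> hit [97/3,34] leaf, test {P0(miss), P6(miss), P10(miss)}
  N13 x:[43/2,53/2] y:[34,39] z:[48,57] -> miss, prune

order=[0, 2, 10, 5, 6, 12, 7, 9, 11, 13]  |boxes|=10  |leaves|=2  hit=P8

== RESULT ==
10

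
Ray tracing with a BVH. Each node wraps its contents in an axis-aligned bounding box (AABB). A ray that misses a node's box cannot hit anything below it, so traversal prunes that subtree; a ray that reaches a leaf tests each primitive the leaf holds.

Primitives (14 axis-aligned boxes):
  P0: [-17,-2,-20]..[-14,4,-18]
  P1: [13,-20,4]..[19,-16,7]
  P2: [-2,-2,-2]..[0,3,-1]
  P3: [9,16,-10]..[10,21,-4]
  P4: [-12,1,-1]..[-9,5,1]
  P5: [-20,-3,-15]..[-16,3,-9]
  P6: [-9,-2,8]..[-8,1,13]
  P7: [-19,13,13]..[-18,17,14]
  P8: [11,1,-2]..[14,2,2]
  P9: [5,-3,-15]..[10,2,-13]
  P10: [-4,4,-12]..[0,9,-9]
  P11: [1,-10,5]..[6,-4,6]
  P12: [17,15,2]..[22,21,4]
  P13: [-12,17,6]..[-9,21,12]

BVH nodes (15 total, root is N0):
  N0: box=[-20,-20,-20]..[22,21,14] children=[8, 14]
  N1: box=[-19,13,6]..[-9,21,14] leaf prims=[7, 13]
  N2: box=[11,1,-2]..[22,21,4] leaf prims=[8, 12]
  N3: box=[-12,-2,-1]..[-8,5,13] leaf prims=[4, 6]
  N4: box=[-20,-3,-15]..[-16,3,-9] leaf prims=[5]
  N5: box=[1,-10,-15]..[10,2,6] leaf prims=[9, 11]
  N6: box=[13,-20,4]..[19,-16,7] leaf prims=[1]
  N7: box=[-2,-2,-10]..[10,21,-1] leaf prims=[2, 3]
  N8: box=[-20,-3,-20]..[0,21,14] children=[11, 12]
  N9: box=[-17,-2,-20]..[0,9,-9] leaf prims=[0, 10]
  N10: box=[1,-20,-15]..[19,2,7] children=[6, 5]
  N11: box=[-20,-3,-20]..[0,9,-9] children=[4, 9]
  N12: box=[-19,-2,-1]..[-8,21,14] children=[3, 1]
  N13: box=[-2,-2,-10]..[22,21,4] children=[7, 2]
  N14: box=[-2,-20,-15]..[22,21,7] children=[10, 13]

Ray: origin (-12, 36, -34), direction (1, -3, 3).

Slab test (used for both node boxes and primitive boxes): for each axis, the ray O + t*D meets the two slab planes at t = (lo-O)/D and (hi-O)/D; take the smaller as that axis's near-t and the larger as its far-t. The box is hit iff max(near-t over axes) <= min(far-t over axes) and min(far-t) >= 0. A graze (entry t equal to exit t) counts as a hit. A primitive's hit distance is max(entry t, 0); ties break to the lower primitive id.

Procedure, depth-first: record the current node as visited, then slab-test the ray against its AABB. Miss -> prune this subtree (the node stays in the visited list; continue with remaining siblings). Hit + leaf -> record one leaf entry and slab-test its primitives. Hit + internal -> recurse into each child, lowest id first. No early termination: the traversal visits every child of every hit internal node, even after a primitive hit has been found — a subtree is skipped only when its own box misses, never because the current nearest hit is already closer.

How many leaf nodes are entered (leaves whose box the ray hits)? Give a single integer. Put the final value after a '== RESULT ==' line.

Trace the traversal:
N0 x:[-8,34] y:[5,56/3] z:[14/3,16] -> hit [5,16], descend [8, 14]
  N8 x:[-8,12] y:[5,13] z:[14/3,16] -> hit [5,12], descend [11, 12]
    N11 x:[-8,12] y:[9,13] z:[14/3,25/3] -> miss, prune
    N12 x:[-7,4] y:[5,38/3] z:[11,16] -> miss, prune
  N14 x:[10,34] y:[5,56/3] z:[19/3,41/3] -> hit [10,41/3], descend [10, 13]
    N10 x:[13,31] y:[34/3,56/3] z:[19/3,41/3] -> hit [13,41/3], descend [5, 6]
      N5 x:[13,22] y:[34/3,46/3] z:[19/3,40/3] -> hit [13,40/3] leaf, test {P9(miss), P11@t=40/3}
      N6 x:[25,31] y:[52/3,56/3] z:[38/3,41/3] -> miss, prune
    N13 x:[10,34] y:[5,38/3] z:[8,38/3] -> hit [10,38/3], descend [2, 7]
      N2 x:[23,34] y:[5,35/3] z:[32/3,38/3] -> miss, prune
      N7 x:[10,22] y:[5,38/3] z:[8,11] -> hit [10,11] leaf, test {P2@t=11, P3(miss)}

Summary -> nodes [0, 8, 11, 12, 14, 10, 5, 6, 13, 2, 7]; box-tests=11; leaf-entries=2; first=P2

== RESULT ==
2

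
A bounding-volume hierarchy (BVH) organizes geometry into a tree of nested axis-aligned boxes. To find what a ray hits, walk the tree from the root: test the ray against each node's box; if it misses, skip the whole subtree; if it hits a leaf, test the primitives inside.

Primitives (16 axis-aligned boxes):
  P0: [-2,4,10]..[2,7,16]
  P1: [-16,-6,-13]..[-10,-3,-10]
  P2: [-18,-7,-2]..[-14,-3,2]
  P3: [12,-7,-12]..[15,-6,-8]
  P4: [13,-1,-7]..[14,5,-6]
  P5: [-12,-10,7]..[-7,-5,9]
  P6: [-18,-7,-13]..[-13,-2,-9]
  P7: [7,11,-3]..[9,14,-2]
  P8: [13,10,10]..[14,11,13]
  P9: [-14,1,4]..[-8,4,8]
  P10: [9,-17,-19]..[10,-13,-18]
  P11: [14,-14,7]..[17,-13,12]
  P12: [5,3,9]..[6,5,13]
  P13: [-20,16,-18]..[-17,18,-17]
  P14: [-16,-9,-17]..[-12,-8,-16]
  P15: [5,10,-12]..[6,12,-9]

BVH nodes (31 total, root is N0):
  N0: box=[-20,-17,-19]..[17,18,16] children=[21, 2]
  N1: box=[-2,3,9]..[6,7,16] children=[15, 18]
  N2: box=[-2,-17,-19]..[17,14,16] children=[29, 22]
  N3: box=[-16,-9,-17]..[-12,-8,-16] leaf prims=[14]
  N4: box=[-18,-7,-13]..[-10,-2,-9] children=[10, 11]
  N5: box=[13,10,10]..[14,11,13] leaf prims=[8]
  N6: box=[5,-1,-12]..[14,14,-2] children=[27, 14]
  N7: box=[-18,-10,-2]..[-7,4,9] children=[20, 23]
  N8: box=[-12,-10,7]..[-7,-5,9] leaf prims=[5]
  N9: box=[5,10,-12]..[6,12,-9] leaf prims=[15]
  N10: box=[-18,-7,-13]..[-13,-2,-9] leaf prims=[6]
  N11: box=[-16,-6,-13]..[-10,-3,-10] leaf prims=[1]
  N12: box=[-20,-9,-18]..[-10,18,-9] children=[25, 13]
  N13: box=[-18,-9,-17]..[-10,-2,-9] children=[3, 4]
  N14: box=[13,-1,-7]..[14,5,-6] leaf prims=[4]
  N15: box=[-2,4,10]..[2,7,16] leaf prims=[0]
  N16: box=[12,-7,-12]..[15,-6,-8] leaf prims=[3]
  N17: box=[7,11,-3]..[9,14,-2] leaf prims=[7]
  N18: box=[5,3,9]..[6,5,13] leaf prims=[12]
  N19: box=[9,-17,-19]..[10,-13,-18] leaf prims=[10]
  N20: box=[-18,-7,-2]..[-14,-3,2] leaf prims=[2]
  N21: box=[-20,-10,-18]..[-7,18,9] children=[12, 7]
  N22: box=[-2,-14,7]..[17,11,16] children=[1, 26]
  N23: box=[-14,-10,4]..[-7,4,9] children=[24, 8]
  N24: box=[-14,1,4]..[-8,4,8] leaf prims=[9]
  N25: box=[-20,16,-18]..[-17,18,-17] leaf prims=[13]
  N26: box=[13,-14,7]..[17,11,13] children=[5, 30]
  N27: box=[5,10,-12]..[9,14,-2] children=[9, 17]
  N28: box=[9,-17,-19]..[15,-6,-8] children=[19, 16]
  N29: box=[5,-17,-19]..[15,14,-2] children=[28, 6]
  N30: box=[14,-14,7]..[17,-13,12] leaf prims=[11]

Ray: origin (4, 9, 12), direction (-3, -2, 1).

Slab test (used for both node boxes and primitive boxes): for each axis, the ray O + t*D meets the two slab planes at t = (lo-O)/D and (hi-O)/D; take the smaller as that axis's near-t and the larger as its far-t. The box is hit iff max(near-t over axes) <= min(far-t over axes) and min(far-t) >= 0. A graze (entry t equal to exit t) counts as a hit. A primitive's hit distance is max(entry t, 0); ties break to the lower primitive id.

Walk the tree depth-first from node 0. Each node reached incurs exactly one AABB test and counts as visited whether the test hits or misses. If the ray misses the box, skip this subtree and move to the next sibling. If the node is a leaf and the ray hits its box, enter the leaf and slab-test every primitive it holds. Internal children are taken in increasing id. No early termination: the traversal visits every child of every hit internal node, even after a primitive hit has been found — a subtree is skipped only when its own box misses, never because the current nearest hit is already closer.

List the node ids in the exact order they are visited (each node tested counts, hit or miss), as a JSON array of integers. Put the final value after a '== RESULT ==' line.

Traverse from the root:
N0 x:[-13/3,8] y:[-9/2,13] z:[-31,4] -> hit [-13/3,4], descend [2, 21]
  N2 x:[-13/3,2] y:[-5/2,13] z:[-31,4] -> hit [-5/2,2], descend [22, 29]
    N22 x:[-13/3,2] y:[-1,23/2] z:[-5,4] -> hit [-1,2], descend [1, 26]
      N1 x:[-2/3,2] y:[1,3] z:[-3,4] -> hit [1,2], descend [15, 18]
        N15 x:[2/3,2] y:[1,5/2] z:[-2,4] -> hit [1,2] leaf, test {P0@t=1}
        N18 x:[-2/3,-1/3] y:[2,3] z:[-3,1] -> miss, prune
      N26 x:[-13/3,-3] y:[-1,23/2] z:[-5,1] -> miss, prune
    N29 x:[-11/3,-1/3] y:[-5/2,13] z:[-31,-14] -> miss, prune
  N21 x:[11/3,8] y:[-9/2,19/2] z:[-30,-3] -> miss, prune

order=[0, 2, 22, 1, 15, 18, 26, 29, 21]  |boxes|=9  |leaves|=1  hit=P0

== RESULT ==
[0, 2, 22, 1, 15, 18, 26, 29, 21]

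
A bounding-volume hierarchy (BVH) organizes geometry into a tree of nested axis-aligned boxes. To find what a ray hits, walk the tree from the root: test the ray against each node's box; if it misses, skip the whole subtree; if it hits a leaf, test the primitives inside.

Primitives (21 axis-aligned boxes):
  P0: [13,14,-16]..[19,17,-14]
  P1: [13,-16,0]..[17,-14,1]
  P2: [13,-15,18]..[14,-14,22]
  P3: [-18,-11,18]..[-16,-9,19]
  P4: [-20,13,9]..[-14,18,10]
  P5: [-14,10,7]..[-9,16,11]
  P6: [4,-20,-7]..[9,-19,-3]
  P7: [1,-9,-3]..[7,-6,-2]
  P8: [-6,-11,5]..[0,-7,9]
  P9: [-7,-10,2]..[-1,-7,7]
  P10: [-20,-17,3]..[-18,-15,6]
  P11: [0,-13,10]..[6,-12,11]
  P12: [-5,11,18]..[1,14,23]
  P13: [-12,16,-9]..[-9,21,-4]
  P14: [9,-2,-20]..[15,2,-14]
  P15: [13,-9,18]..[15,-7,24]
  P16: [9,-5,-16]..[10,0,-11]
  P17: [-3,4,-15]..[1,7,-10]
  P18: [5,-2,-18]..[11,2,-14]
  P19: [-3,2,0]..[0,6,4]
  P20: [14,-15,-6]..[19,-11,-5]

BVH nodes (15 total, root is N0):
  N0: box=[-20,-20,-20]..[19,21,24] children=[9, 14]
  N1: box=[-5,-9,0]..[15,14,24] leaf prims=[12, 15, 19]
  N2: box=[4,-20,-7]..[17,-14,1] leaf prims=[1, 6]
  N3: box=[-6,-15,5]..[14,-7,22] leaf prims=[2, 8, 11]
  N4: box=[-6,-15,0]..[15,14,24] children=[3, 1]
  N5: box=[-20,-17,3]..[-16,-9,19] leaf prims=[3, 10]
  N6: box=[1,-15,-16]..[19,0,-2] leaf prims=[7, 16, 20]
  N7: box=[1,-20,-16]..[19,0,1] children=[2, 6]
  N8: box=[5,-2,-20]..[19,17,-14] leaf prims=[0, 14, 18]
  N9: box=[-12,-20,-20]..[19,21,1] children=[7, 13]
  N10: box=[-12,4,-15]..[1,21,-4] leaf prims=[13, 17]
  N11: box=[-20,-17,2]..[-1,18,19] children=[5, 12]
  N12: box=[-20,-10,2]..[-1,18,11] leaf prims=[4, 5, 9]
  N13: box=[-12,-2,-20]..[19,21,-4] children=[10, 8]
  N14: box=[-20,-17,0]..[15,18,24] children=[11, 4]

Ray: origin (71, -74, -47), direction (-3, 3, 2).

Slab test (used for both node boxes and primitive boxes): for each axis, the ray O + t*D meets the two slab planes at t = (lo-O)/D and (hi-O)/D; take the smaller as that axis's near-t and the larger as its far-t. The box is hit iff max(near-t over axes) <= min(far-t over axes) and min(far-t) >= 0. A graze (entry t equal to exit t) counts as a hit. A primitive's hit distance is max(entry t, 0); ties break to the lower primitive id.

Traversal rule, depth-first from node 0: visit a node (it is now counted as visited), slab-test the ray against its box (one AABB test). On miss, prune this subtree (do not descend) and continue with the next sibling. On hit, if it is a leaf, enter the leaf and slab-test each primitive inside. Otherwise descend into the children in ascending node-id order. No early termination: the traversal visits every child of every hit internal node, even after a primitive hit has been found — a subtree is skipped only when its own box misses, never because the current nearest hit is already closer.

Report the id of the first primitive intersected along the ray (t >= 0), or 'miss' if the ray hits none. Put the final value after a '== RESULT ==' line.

Trace the traversal:
N0 x:[52/3,91/3] y:[18,95/3] z:[27/2,71/2] -> hit [18,91/3], descend [9, 14]
  N9 x:[52/3,83/3] y:[18,95/3] z:[27/2,24] -> hit [18,24], descend [7, 13]
    N7 x:[52/3,70/3] y:[18,74/3] z:[31/2,24] -> hit [18,70/3], descend [2, 6]
      N2 x:[18,67/3] y:[18,20] z:[20,24] -> hit [20,20] leaf, test {P1(miss), P6(miss)}
      N6 x:[52/3,70/3] y:[59/3,74/3] z:[31/2,45/2] -> hit [59/3,45/2] leaf, test {P7@t=22, P16(miss), P20(miss)}
    N13 x:[52/3,83/3] y:[24,95/3] z:[27/2,43/2] -> miss, prune
  N14 x:[56/3,91/3] y:[19,92/3] z:[47/2,71/2] -> hit [47/2,91/3], descend [4, 11]
    N4 x:[56/3,77/3] y:[59/3,88/3] z:[47/2,71/2] -> hit [47/2,77/3], descend [1, 3]
      N1 x:[56/3,76/3] y:[65/3,88/3] z:[47/2,71/2] -> hit [47/2,76/3] leaf, test {P12(miss), P15(miss), P19(miss)}
      N3 x:[19,77/3] y:[59/3,67/3] z:[26,69/2] -> miss, prune
    N11 x:[24,91/3] y:[19,92/3] z:[49/2,33] -> hit [49/2,91/3], descend [5, 12]
      N5 x:[29,91/3] y:[19,65/3] z:[25,33] -> miss, prune
      N12 x:[24,91/3] y:[64/3,92/3] z:[49/2,29] -> hit [49/2,29] leaf, test {P4(miss), P5@t=28, P9(miss)}

order=[0, 9, 7, 2, 6, 13, 14, 4, 1, 3, 11, 5, 12]  |boxes|=13  |leaves|=4  hit=P7

== RESULT ==
7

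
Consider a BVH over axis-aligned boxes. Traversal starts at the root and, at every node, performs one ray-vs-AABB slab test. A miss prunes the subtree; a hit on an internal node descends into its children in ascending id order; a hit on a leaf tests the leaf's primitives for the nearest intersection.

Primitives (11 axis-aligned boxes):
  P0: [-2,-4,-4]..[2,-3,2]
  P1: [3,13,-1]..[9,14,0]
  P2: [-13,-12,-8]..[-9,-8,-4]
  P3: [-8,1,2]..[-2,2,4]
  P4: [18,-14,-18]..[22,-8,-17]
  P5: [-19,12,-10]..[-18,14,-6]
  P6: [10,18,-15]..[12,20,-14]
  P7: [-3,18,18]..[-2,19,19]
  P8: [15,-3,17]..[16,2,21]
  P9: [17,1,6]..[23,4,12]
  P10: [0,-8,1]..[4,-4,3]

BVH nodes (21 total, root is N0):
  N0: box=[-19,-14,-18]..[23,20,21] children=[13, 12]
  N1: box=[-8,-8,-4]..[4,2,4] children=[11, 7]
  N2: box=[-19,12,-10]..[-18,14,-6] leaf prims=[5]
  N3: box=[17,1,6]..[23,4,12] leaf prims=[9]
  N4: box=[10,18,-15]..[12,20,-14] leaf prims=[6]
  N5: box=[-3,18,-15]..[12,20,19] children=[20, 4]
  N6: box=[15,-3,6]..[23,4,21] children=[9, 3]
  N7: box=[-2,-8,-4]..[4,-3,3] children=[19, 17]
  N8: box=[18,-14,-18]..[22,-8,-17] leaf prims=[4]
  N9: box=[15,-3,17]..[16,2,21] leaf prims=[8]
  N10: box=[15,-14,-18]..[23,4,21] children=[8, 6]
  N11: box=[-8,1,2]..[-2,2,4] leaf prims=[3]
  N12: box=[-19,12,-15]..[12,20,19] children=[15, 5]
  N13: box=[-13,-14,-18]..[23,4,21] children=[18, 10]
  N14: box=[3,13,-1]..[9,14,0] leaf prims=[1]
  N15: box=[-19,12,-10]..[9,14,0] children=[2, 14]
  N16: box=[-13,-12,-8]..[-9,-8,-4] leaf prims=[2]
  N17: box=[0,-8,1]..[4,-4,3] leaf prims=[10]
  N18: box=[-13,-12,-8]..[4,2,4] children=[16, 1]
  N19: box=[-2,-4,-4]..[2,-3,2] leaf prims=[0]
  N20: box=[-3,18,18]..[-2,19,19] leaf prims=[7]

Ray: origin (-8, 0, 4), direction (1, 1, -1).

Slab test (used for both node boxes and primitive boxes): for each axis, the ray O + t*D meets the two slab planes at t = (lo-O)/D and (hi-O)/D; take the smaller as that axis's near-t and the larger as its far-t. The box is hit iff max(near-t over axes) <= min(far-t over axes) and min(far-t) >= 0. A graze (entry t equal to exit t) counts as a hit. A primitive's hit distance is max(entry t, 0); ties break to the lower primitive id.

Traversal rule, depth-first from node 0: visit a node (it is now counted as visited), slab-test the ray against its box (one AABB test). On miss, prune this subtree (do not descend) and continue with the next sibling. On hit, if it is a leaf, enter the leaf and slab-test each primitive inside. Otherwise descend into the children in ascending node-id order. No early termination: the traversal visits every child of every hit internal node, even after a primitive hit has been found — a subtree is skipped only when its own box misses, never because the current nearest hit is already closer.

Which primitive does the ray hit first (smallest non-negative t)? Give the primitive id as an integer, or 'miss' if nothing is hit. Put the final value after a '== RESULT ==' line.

Traverse from the root:
N0 x:[-11,31] y:[-14,20] z:[-17,22] -> hit [-11,20], descend [12, 13]
  N12 x:[-11,20] y:[12,20] z:[-15,19] -> hit [12,19], descend [5, 15]
    N5 x:[5,20] y:[18,20] z:[-15,19] -> hit [18,19], descend [4, 20]
      N4 x:[18,20] y:[18,20] z:[18,19] -> hit [18,19] leaf, test {P6@t=18}
      N20 x:[5,6] y:[18,19] z:[-15,-14] -> miss, prune
    N15 x:[-11,17] y:[12,14] z:[4,14] -> hit [12,14], descend [2, 14]
      N2 x:[-11,-10] y:[12,14] z:[10,14] -> miss, prune
      N14 x:[11,17] y:[13,14] z:[4,5] -> miss, prune
  N13 x:[-5,31] y:[-14,4] z:[-17,22] -> hit [-5,4], descend [10, 18]
    N10 x:[23,31] y:[-14,4] z:[-17,22] -> miss, prune
    N18 x:[-5,12] y:[-12,2] z:[0,12] -> hit [0,2], descend [1, 16]
      N1 x:[0,12] y:[-8,2] z:[0,8] -> hit [0,2], descend [7, 11]
        N7 x:[6,12] y:[-8,-3] z:[1,8] -> miss, prune
        N11 x:[0,6] y:[1,2] z:[0,2] -> hit [1,2] leaf, test {P3@t=1}
      N16 x:[-5,-1] y:[-12,-8] z:[8,12] -> miss, prune

Summary -> nodes [0, 12, 5, 4, 20, 15, 2, 14, 13, 10, 18, 1, 7, 11, 16]; box-tests=15; leaf-entries=2; first=P3

== RESULT ==
3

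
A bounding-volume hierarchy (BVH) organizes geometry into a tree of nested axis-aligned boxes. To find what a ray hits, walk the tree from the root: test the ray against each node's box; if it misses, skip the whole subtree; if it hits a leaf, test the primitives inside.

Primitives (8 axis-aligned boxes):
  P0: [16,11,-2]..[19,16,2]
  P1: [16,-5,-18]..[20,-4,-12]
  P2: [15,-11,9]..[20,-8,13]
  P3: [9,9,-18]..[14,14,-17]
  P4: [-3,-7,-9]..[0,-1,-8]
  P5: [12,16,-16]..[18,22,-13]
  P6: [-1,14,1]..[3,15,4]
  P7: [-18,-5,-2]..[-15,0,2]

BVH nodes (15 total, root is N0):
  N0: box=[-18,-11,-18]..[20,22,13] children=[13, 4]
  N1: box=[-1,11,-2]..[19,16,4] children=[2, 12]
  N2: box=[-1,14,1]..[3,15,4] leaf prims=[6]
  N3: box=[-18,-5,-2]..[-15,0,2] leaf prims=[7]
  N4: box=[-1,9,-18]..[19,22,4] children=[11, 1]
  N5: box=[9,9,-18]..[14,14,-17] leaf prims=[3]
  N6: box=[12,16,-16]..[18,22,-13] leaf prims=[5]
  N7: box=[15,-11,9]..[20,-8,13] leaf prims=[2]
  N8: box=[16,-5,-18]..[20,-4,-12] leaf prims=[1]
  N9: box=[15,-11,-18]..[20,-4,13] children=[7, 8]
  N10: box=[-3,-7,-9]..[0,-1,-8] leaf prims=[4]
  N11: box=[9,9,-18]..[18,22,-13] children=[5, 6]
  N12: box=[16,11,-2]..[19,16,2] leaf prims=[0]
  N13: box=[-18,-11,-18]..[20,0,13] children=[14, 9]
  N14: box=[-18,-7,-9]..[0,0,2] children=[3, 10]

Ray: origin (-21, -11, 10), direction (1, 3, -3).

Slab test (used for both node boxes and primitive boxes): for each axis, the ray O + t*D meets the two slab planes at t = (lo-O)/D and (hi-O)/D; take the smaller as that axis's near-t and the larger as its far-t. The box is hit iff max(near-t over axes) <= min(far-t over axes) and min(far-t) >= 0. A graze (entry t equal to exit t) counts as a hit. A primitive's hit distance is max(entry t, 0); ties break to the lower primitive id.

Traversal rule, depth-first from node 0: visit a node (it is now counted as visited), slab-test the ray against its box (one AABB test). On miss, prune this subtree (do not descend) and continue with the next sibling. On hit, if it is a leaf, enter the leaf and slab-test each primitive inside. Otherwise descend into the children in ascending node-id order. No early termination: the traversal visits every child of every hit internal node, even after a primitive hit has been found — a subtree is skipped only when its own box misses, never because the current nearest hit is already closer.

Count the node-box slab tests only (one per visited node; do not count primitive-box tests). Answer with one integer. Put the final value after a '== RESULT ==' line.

Trace the traversal:
N0 x:[3,41] y:[0,11] z:[-1,28/3] -> hit [3,28/3], descend [4, 13]
  N4 x:[20,40] y:[20/3,11] z:[2,28/3] -> miss, prune
  N13 x:[3,41] y:[0,11/3] z:[-1,28/3] -> hit [3,11/3], descend [9, 14]
    N9 x:[36,41] y:[0,7/3] z:[-1,28/3] -> miss, prune
    N14 x:[3,21] y:[4/3,11/3] z:[8/3,19/3] -> hit [3,11/3], descend [3, 10]
      N3 x:[3,6] y:[2,11/3] z:[8/3,4] -> hit [3,11/3] leaf, test {P7@t=3}
      N10 x:[18,21] y:[4/3,10/3] z:[6,19/3] -> miss, prune

7 AABB tests over nodes [0, 4, 13, 9, 14, 3, 10]; 1 leaf entered; closest P7.

== RESULT ==
7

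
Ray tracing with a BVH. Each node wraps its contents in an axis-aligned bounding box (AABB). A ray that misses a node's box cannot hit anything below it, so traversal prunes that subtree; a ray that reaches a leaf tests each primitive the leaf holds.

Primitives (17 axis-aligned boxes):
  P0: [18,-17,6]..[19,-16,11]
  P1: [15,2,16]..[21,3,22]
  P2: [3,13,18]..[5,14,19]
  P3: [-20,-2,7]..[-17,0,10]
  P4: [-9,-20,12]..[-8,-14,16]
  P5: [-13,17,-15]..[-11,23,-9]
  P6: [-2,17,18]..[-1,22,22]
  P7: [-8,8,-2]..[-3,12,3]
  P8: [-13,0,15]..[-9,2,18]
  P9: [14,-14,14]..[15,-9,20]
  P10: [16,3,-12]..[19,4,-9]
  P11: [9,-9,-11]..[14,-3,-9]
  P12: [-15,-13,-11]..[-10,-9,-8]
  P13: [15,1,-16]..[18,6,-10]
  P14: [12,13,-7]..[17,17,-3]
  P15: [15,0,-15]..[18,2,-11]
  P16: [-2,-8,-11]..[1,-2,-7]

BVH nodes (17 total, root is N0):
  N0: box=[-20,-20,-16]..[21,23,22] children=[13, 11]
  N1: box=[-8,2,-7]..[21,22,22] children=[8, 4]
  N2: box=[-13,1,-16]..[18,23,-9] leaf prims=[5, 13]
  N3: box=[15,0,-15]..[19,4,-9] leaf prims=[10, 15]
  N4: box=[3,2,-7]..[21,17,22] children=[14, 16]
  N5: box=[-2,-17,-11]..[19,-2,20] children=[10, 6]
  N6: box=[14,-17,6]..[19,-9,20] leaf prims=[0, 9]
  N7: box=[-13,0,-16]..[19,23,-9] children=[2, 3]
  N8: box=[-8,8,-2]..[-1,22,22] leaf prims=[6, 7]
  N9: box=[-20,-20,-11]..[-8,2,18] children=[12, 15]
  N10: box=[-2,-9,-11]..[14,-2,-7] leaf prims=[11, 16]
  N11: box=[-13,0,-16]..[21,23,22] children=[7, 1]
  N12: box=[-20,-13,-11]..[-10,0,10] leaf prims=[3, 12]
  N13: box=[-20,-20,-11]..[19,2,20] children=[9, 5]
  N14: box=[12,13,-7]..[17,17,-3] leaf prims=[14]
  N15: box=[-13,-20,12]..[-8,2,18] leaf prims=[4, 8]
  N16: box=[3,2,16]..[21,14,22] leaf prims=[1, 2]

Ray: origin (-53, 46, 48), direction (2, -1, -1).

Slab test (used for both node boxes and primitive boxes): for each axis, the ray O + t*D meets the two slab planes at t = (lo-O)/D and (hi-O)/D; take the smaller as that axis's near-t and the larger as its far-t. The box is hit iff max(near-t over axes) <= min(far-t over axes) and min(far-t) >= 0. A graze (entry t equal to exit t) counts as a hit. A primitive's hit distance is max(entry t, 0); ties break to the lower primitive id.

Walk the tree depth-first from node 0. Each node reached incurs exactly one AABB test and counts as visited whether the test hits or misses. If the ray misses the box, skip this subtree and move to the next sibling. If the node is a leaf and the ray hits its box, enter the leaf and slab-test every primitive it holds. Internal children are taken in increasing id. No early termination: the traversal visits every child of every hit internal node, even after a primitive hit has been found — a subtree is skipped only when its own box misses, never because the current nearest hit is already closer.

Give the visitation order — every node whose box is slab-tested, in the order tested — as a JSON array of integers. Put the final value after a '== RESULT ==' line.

Walk:
N0 x:[33/2,37] y:[23,66] z:[26,64] -> hit [26,37], descend [11, 13]
  N11 x:[20,37] y:[23,46] z:[26,64] -> hit [26,37], descend [1, 7]
    N1 x:[45/2,37] y:[24,44] z:[26,55] -> hit [26,37], descend [4, 8]
      N4 x:[28,37] y:[29,44] z:[26,55] -> hit [29,37], descend [14, 16]
        N14 x:[65/2,35] y:[29,33] z:[51,55] -> miss, prune
        N16 x:[28,37] y:[32,44] z:[26,32] -> hit [32,32] leaf, test {P1(miss), P2(miss)}
      N8 x:[45/2,26] y:[24,38] z:[26,50] -> hit [26,26] leaf, test {P6@t=26, P7(miss)}
    N7 x:[20,36] y:[23,46] z:[57,64] -> miss, prune
  N13 x:[33/2,36] y:[44,66] z:[28,59] -> miss, prune

Visited [0, 11, 1, 4, 14, 16, 8, 7, 13]. Tests: 9 box, 2 leaf. Nearest: P6.

== RESULT ==
[0, 11, 1, 4, 14, 16, 8, 7, 13]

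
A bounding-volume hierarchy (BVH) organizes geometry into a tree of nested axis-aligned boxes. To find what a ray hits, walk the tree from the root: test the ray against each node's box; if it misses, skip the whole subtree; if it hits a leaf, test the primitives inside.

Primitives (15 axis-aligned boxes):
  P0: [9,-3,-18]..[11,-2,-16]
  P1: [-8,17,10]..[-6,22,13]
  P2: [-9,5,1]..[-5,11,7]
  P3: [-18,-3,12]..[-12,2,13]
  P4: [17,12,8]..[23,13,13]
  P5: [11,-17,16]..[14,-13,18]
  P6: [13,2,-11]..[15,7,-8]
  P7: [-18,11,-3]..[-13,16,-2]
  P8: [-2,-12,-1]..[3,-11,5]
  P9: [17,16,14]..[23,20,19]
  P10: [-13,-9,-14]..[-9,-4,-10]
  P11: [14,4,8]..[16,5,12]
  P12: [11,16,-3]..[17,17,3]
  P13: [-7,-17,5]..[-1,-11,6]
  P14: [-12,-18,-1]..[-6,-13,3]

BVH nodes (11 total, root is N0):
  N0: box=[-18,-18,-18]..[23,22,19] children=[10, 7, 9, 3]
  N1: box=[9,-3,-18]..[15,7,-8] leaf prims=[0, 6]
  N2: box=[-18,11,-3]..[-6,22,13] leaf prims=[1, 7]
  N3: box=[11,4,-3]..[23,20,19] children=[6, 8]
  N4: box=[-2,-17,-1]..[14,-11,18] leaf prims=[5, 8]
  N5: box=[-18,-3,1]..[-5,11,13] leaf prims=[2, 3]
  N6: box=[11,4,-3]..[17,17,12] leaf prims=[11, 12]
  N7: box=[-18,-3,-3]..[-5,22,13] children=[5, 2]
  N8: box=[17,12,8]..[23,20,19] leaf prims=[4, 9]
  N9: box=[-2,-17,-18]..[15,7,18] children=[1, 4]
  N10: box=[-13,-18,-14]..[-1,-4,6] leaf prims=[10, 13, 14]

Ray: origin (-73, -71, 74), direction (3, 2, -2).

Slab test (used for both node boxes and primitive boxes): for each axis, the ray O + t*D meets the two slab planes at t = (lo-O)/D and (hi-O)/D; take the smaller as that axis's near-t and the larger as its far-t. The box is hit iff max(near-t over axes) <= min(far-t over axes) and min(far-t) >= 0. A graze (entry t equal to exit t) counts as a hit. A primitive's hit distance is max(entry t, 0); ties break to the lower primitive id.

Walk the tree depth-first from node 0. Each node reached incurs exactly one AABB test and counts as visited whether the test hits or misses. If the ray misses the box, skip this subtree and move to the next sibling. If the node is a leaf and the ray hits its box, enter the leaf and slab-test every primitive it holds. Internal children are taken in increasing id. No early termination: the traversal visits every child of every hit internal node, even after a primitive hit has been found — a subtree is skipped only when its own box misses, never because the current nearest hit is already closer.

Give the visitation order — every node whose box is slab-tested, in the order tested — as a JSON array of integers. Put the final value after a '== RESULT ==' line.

Trace the traversal:
N0 x:[55/3,32] y:[53/2,93/2] z:[55/2,46] -> hit [55/2,32], descend [3, 7, 9, 10]
  N3 x:[28,32] y:[75/2,91/2] z:[55/2,77/2] -> miss, prune
  N7 x:[55/3,68/3] y:[34,93/2] z:[61/2,77/2] -> miss, prune
  N9 x:[71/3,88/3] y:[27,39] z:[28,46] -> hit [28,88/3], descend [1, 4]
    N1 x:[82/3,88/3] y:[34,39] z:[41,46] -> miss, prune
    N4 x:[71/3,29] y:[27,30] z:[28,75/2] -> hit [28,29] leaf, test {P5@t=28, P8(miss)}
  N10 x:[20,24] y:[53/2,67/2] z:[34,44] -> miss, prune

order=[0, 3, 7, 9, 1, 4, 10]  |boxes|=7  |leaves|=1  hit=P5

== RESULT ==
[0, 3, 7, 9, 1, 4, 10]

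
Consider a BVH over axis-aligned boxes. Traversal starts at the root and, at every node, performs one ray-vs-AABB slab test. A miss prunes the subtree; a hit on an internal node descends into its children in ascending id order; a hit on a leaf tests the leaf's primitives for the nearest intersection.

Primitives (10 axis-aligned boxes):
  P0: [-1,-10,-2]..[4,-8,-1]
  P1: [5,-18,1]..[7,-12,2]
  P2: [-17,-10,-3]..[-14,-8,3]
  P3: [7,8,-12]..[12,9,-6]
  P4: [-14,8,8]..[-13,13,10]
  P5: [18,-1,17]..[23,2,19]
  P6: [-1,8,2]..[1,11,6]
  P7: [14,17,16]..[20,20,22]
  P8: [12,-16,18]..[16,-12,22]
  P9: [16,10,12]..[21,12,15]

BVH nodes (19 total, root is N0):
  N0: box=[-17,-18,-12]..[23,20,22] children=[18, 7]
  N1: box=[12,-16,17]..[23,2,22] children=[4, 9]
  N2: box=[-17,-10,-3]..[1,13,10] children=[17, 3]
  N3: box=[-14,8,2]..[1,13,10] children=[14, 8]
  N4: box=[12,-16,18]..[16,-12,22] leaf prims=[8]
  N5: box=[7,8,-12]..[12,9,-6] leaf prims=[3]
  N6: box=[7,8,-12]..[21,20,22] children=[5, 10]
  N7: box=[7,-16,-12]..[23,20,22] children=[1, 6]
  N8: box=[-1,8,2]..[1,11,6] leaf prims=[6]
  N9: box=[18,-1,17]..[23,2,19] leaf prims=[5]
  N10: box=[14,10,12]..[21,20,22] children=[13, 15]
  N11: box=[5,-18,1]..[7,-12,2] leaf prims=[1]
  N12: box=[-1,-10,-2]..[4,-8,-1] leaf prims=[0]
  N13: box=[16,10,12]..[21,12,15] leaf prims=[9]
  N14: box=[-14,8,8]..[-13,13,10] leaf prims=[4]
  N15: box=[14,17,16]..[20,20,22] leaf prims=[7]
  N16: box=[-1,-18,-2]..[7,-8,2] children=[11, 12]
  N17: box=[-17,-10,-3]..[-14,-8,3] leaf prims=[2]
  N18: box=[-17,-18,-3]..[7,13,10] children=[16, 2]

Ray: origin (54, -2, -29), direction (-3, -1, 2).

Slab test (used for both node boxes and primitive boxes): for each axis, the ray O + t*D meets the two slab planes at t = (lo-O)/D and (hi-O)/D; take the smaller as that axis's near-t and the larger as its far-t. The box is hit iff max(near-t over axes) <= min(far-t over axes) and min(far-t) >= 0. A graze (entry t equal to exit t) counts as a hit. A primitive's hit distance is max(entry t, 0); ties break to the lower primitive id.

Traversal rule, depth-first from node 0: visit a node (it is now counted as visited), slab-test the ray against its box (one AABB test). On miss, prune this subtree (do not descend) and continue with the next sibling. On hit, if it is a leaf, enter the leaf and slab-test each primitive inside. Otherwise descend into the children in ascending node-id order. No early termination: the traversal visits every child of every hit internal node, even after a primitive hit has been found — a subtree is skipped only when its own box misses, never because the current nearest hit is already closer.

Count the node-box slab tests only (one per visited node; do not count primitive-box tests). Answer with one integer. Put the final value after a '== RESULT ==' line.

Trace the traversal:
N0 x:[31/3,71/3] y:[-22,16] z:[17/2,51/2] -> hit [31/3,16], descend [7, 18]
  N7 x:[31/3,47/3] y:[-22,14] z:[17/2,51/2] -> hit [31/3,14], descend [1, 6]
    N1 x:[31/3,14] y:[-4,14] z:[23,51/2] -> miss, prune
    N6 x:[11,47/3] y:[-22,-10] z:[17/2,51/2] -> miss, prune
  N18 x:[47/3,71/3] y:[-15,16] z:[13,39/2] -> hit [47/3,16], descend [2, 16]
    N2 x:[53/3,71/3] y:[-15,8] z:[13,39/2] -> miss, prune
    N16 x:[47/3,55/3] y:[6,16] z:[27/2,31/2] -> miss, prune

Summary -> nodes [0, 7, 1, 6, 18, 2, 16]; box-tests=7; leaf-entries=0; first=miss

== RESULT ==
7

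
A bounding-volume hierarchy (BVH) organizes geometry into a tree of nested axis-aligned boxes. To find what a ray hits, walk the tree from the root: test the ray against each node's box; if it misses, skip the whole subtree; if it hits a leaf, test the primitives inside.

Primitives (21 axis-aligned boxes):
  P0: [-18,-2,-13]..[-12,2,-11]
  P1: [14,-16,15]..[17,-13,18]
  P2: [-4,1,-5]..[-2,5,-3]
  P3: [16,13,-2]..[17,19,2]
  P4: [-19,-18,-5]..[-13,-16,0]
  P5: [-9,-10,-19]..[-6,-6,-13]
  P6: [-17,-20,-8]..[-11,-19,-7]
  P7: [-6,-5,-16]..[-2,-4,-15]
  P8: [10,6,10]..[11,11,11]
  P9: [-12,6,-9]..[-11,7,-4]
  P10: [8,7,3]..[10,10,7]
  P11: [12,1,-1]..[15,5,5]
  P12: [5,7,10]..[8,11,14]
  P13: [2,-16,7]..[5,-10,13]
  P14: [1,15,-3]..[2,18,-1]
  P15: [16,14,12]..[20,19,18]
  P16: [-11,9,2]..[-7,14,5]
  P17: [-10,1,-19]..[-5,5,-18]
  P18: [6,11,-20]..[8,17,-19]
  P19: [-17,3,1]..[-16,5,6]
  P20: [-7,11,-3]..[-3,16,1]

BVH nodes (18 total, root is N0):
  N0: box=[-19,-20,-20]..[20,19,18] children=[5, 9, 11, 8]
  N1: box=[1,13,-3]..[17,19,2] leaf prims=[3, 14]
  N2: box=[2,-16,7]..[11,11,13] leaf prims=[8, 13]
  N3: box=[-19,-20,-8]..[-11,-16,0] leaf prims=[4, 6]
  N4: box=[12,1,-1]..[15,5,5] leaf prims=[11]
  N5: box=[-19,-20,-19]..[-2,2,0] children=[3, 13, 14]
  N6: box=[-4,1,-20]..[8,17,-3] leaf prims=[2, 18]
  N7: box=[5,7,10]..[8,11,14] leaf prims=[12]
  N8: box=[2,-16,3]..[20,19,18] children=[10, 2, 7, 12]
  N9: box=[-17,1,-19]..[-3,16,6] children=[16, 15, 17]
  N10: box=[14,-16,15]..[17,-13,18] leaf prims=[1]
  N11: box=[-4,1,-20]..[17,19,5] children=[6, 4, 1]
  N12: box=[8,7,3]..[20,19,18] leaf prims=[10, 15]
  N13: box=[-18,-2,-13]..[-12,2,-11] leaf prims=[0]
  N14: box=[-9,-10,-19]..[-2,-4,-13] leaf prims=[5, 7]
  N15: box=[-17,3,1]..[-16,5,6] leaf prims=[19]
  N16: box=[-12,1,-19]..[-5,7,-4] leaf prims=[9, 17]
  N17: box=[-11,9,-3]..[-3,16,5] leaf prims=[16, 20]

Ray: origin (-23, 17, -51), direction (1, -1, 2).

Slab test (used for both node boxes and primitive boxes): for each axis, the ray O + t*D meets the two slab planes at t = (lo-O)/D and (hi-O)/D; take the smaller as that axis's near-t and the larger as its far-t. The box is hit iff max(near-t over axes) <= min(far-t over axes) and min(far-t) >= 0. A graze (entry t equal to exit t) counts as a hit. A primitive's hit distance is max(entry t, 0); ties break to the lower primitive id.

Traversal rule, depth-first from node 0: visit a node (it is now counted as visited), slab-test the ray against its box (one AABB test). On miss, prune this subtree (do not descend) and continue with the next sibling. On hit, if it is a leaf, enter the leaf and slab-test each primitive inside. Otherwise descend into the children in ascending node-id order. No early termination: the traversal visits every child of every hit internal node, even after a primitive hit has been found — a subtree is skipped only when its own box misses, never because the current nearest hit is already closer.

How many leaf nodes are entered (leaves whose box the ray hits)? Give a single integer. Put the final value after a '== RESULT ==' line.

Traverse from the root:
N0 x:[4,43] y:[-2,37] z:[31/2,69/2] -> hit [31/2,69/2], descend [5, 8, 9, 11]
  N5 x:[4,21] y:[15,37] z:[16,51/2] -> hit [16,21], descend [3, 13, 14]
    N3 x:[4,12] y:[33,37] z:[43/2,51/2] -> miss, prune
    N13 x:[5,11] y:[15,19] z:[19,20] -> miss, prune
    N14 x:[14,21] y:[21,27] z:[16,19] -> miss, prune
  N8 x:[25,43] y:[-2,33] z:[27,69/2] -> hit [27,33], descend [2, 7, 10, 12]
    N2 x:[25,34] y:[6,33] z:[29,32] -> hit [29,32] leaf, test {P8(miss), P13(miss)}
    N7 x:[28,31] y:[6,10] z:[61/2,65/2] -> miss, prune
    N10 x:[37,40] y:[30,33] z:[33,69/2] -> miss, prune
    N12 x:[31,43] y:[-2,10] z:[27,69/2] -> miss, prune
  N9 x:[6,20] y:[1,16] z:[16,57/2] -> hit [16,16], descend [15, 16, 17]
    N15 x:[6,7] y:[12,14] z:[26,57/2] -> miss, prune
    N16 x:[11,18] y:[10,16] z:[16,47/2] -> hit [16,16] leaf, test {P9(miss), P17@t=16}
    N17 x:[12,20] y:[1,8] z:[24,28] -> miss, prune
  N11 x:[19,40] y:[-2,16] z:[31/2,28] -> miss, prune

15 AABB tests over nodes [0, 5, 3, 13, 14, 8, 2, 7, 10, 12, 9, 15, 16, 17, 11]; 2 leaves entered; closest P17.

== RESULT ==
2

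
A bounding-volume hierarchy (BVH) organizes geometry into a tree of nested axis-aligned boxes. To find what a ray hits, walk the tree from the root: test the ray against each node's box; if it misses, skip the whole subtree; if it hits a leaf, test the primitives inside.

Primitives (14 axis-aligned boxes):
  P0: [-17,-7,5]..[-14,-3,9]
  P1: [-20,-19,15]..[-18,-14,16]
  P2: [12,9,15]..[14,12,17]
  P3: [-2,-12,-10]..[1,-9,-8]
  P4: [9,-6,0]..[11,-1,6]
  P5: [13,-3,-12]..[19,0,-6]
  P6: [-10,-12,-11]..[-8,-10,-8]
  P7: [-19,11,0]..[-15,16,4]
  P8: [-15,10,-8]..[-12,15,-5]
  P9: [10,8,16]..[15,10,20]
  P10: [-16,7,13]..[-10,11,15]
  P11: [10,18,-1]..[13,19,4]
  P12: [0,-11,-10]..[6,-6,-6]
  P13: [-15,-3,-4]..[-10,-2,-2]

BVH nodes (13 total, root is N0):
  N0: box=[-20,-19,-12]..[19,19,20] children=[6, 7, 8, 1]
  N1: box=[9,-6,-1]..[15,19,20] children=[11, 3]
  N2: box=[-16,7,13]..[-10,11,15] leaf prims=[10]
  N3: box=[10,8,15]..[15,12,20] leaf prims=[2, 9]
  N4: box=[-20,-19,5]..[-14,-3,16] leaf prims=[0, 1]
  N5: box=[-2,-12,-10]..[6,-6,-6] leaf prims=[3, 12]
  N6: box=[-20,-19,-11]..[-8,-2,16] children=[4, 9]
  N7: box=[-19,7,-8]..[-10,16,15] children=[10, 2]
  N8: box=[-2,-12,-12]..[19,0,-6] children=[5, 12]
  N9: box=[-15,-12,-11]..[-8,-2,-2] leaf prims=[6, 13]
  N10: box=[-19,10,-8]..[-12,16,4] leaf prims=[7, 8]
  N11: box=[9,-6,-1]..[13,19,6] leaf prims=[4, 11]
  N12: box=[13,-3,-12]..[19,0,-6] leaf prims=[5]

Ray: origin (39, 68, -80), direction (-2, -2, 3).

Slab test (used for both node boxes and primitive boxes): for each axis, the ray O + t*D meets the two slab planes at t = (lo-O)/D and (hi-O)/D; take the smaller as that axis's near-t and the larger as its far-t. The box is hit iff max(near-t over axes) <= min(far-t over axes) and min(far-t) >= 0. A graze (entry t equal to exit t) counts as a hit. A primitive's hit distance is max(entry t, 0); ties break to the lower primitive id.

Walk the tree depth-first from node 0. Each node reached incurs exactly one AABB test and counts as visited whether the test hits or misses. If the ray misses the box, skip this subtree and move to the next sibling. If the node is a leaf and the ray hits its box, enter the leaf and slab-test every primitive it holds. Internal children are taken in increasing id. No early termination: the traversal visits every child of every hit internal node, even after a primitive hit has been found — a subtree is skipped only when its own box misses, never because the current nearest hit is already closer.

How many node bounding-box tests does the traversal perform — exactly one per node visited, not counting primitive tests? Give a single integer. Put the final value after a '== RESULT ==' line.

Trace the traversal:
N0 x:[10,59/2] y:[49/2,87/2] z:[68/3,100/3] -> hit [49/2,59/2], descend [1, 6, 7, 8]
  N1 x:[12,15] y:[49/2,37] z:[79/3,100/3] -> miss, prune
  N6 x:[47/2,59/2] y:[35,87/2] z:[23,32] -> miss, prune
  N7 x:[49/2,29] y:[26,61/2] z:[24,95/3] -> hit [26,29], descend [2, 10]
    N2 x:[49/2,55/2] y:[57/2,61/2] z:[31,95/3] -> miss, prune
    N10 x:[51/2,29] y:[26,29] z:[24,28] -> hit [26,28] leaf, test {P7@t=27, P8(miss)}
  N8 x:[10,41/2] y:[34,40] z:[68/3,74/3] -> miss, prune

Summary -> nodes [0, 1, 6, 7, 2, 10, 8]; box-tests=7; leaf-entries=1; first=P7

== RESULT ==
7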